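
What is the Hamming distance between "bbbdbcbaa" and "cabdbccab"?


Comparing "bbbdbcbaa" and "cabdbccab" position by position:
  Position 0: 'b' vs 'c' => differ
  Position 1: 'b' vs 'a' => differ
  Position 2: 'b' vs 'b' => same
  Position 3: 'd' vs 'd' => same
  Position 4: 'b' vs 'b' => same
  Position 5: 'c' vs 'c' => same
  Position 6: 'b' vs 'c' => differ
  Position 7: 'a' vs 'a' => same
  Position 8: 'a' vs 'b' => differ
Total differences (Hamming distance): 4

4


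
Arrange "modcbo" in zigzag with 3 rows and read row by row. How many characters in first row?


Zigzag "modcbo" into 3 rows:
Placing characters:
  'm' => row 0
  'o' => row 1
  'd' => row 2
  'c' => row 1
  'b' => row 0
  'o' => row 1
Rows:
  Row 0: "mb"
  Row 1: "oco"
  Row 2: "d"
First row length: 2

2


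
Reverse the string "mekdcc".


Input: mekdcc
Reading characters right to left:
  Position 5: 'c'
  Position 4: 'c'
  Position 3: 'd'
  Position 2: 'k'
  Position 1: 'e'
  Position 0: 'm'
Reversed: ccdkem

ccdkem


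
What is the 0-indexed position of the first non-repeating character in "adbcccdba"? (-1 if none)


Input: adbcccdba
Character frequencies:
  'a': 2
  'b': 2
  'c': 3
  'd': 2
Scanning left to right for freq == 1:
  Position 0 ('a'): freq=2, skip
  Position 1 ('d'): freq=2, skip
  Position 2 ('b'): freq=2, skip
  Position 3 ('c'): freq=3, skip
  Position 4 ('c'): freq=3, skip
  Position 5 ('c'): freq=3, skip
  Position 6 ('d'): freq=2, skip
  Position 7 ('b'): freq=2, skip
  Position 8 ('a'): freq=2, skip
  No unique character found => answer = -1

-1


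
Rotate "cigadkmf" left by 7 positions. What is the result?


Input: "cigadkmf", rotate left by 7
First 7 characters: "cigadkm"
Remaining characters: "f"
Concatenate remaining + first: "f" + "cigadkm" = "fcigadkm"

fcigadkm


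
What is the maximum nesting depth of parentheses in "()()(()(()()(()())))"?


Input: "()()(()(()()(()())))"
Tracking depth:
  Position 0 '(': depth becomes 1
  Position 1 ')': depth becomes 0
  Position 2 '(': depth becomes 1
  Position 3 ')': depth becomes 0
  Position 4 '(': depth becomes 1
  Position 5 '(': depth becomes 2
  Position 6 ')': depth becomes 1
  Position 7 '(': depth becomes 2
  Position 8 '(': depth becomes 3
  Position 9 ')': depth becomes 2
  Position 10 '(': depth becomes 3
  Position 11 ')': depth becomes 2
  Position 12 '(': depth becomes 3
  Position 13 '(': depth becomes 4
  Position 14 ')': depth becomes 3
  Position 15 '(': depth becomes 4
  Position 16 ')': depth becomes 3
  Position 17 ')': depth becomes 2
  Position 18 ')': depth becomes 1
  Position 19 ')': depth becomes 0
Maximum depth reached: 4

4


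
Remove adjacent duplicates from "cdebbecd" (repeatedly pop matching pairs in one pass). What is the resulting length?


Input: cdebbecd
Stack-based adjacent duplicate removal:
  Read 'c': push. Stack: c
  Read 'd': push. Stack: cd
  Read 'e': push. Stack: cde
  Read 'b': push. Stack: cdeb
  Read 'b': matches stack top 'b' => pop. Stack: cde
  Read 'e': matches stack top 'e' => pop. Stack: cd
  Read 'c': push. Stack: cdc
  Read 'd': push. Stack: cdcd
Final stack: "cdcd" (length 4)

4


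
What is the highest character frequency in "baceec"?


Input: baceec
Character counts:
  'a': 1
  'b': 1
  'c': 2
  'e': 2
Maximum frequency: 2

2


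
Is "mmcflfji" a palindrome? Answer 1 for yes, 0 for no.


Input: mmcflfji
Reversed: ijflfcmm
  Compare pos 0 ('m') with pos 7 ('i'): MISMATCH
  Compare pos 1 ('m') with pos 6 ('j'): MISMATCH
  Compare pos 2 ('c') with pos 5 ('f'): MISMATCH
  Compare pos 3 ('f') with pos 4 ('l'): MISMATCH
Result: not a palindrome

0


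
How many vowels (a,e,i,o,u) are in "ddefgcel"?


Input: ddefgcel
Checking each character:
  'd' at position 0: consonant
  'd' at position 1: consonant
  'e' at position 2: vowel (running total: 1)
  'f' at position 3: consonant
  'g' at position 4: consonant
  'c' at position 5: consonant
  'e' at position 6: vowel (running total: 2)
  'l' at position 7: consonant
Total vowels: 2

2


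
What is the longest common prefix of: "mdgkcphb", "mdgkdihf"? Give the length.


Words: mdgkcphb, mdgkdihf
  Position 0: all 'm' => match
  Position 1: all 'd' => match
  Position 2: all 'g' => match
  Position 3: all 'k' => match
  Position 4: ('c', 'd') => mismatch, stop
LCP = "mdgk" (length 4)

4


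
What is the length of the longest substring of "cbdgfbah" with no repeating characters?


Input: "cbdgfbah"
Sliding window (track last position of each char):
  Position 0 ('c'): window [0,0] length 1 -- new best
  Position 1 ('b'): window [0,1] length 2 -- new best
  Position 2 ('d'): window [0,2] length 3 -- new best
  Position 3 ('g'): window [0,3] length 4 -- new best
  Position 4 ('f'): window [0,4] length 5 -- new best
  Position 5 ('b'): repeat (last at 1), move window start to 2
  Position 5 ('b'): window [2,5] length 4
  Position 6 ('a'): window [2,6] length 5
  Position 7 ('h'): window [2,7] length 6 -- new best
Longest substring with no repeats: "dgfbah" with length 6

6


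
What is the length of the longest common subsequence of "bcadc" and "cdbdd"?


LCS of "bcadc" and "cdbdd"
DP table:
           c    d    b    d    d
      0    0    0    0    0    0
  b   0    0    0    1    1    1
  c   0    1    1    1    1    1
  a   0    1    1    1    1    1
  d   0    1    2    2    2    2
  c   0    1    2    2    2    2
LCS length = dp[5][5] = 2

2


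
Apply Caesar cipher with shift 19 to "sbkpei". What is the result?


Caesar cipher: shift "sbkpei" by 19
  's' (pos 18) + 19 = pos 11 = 'l'
  'b' (pos 1) + 19 = pos 20 = 'u'
  'k' (pos 10) + 19 = pos 3 = 'd'
  'p' (pos 15) + 19 = pos 8 = 'i'
  'e' (pos 4) + 19 = pos 23 = 'x'
  'i' (pos 8) + 19 = pos 1 = 'b'
Result: ludixb

ludixb


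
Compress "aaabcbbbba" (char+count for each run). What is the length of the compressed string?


Input: aaabcbbbba
Runs:
  'a' x 3 => "a3"
  'b' x 1 => "b1"
  'c' x 1 => "c1"
  'b' x 4 => "b4"
  'a' x 1 => "a1"
Compressed: "a3b1c1b4a1"
Compressed length: 10

10


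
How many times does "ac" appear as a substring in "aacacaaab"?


Searching for "ac" in "aacacaaab"
Scanning each position:
  Position 0: "aa" => no
  Position 1: "ac" => MATCH
  Position 2: "ca" => no
  Position 3: "ac" => MATCH
  Position 4: "ca" => no
  Position 5: "aa" => no
  Position 6: "aa" => no
  Position 7: "ab" => no
Total occurrences: 2

2


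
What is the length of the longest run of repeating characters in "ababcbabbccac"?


Input: "ababcbabbccac"
Scanning for longest run:
  Position 1 ('b'): new char, reset run to 1
  Position 2 ('a'): new char, reset run to 1
  Position 3 ('b'): new char, reset run to 1
  Position 4 ('c'): new char, reset run to 1
  Position 5 ('b'): new char, reset run to 1
  Position 6 ('a'): new char, reset run to 1
  Position 7 ('b'): new char, reset run to 1
  Position 8 ('b'): continues run of 'b', length=2
  Position 9 ('c'): new char, reset run to 1
  Position 10 ('c'): continues run of 'c', length=2
  Position 11 ('a'): new char, reset run to 1
  Position 12 ('c'): new char, reset run to 1
Longest run: 'b' with length 2

2


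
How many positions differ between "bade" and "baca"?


Comparing "bade" and "baca" position by position:
  Position 0: 'b' vs 'b' => same
  Position 1: 'a' vs 'a' => same
  Position 2: 'd' vs 'c' => DIFFER
  Position 3: 'e' vs 'a' => DIFFER
Positions that differ: 2

2


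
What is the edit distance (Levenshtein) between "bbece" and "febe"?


Computing edit distance: "bbece" -> "febe"
DP table:
           f    e    b    e
      0    1    2    3    4
  b   1    1    2    2    3
  b   2    2    2    2    3
  e   3    3    2    3    2
  c   4    4    3    3    3
  e   5    5    4    4    3
Edit distance = dp[5][4] = 3

3


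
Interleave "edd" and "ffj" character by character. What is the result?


Interleaving "edd" and "ffj":
  Position 0: 'e' from first, 'f' from second => "ef"
  Position 1: 'd' from first, 'f' from second => "df"
  Position 2: 'd' from first, 'j' from second => "dj"
Result: efdfdj

efdfdj


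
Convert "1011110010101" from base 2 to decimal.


Input: "1011110010101" in base 2
Positional expansion:
  Digit '1' (value 1) x 2^12 = 4096
  Digit '0' (value 0) x 2^11 = 0
  Digit '1' (value 1) x 2^10 = 1024
  Digit '1' (value 1) x 2^9 = 512
  Digit '1' (value 1) x 2^8 = 256
  Digit '1' (value 1) x 2^7 = 128
  Digit '0' (value 0) x 2^6 = 0
  Digit '0' (value 0) x 2^5 = 0
  Digit '1' (value 1) x 2^4 = 16
  Digit '0' (value 0) x 2^3 = 0
  Digit '1' (value 1) x 2^2 = 4
  Digit '0' (value 0) x 2^1 = 0
  Digit '1' (value 1) x 2^0 = 1
Sum = 6037

6037


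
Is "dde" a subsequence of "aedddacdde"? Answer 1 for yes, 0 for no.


Check if "dde" is a subsequence of "aedddacdde"
Greedy scan:
  Position 0 ('a'): no match needed
  Position 1 ('e'): no match needed
  Position 2 ('d'): matches sub[0] = 'd'
  Position 3 ('d'): matches sub[1] = 'd'
  Position 4 ('d'): no match needed
  Position 5 ('a'): no match needed
  Position 6 ('c'): no match needed
  Position 7 ('d'): no match needed
  Position 8 ('d'): no match needed
  Position 9 ('e'): matches sub[2] = 'e'
All 3 characters matched => is a subsequence

1


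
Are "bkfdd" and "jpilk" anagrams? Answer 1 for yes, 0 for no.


Strings: "bkfdd", "jpilk"
Sorted first:  bddfk
Sorted second: ijklp
Differ at position 0: 'b' vs 'i' => not anagrams

0


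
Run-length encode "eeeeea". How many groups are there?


Input: eeeeea
Scanning for consecutive runs:
  Group 1: 'e' x 5 (positions 0-4)
  Group 2: 'a' x 1 (positions 5-5)
Total groups: 2

2


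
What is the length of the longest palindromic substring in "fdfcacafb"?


Input: "fdfcacafb"
Checking substrings for palindromes:
  [0:3] "fdf" (len 3) => palindrome
  [3:6] "cac" (len 3) => palindrome
  [4:7] "aca" (len 3) => palindrome
Longest palindromic substring: "fdf" with length 3

3


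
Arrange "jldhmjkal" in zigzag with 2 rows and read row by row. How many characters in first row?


Zigzag "jldhmjkal" into 2 rows:
Placing characters:
  'j' => row 0
  'l' => row 1
  'd' => row 0
  'h' => row 1
  'm' => row 0
  'j' => row 1
  'k' => row 0
  'a' => row 1
  'l' => row 0
Rows:
  Row 0: "jdmkl"
  Row 1: "lhja"
First row length: 5

5


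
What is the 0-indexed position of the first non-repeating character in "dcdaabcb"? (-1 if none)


Input: dcdaabcb
Character frequencies:
  'a': 2
  'b': 2
  'c': 2
  'd': 2
Scanning left to right for freq == 1:
  Position 0 ('d'): freq=2, skip
  Position 1 ('c'): freq=2, skip
  Position 2 ('d'): freq=2, skip
  Position 3 ('a'): freq=2, skip
  Position 4 ('a'): freq=2, skip
  Position 5 ('b'): freq=2, skip
  Position 6 ('c'): freq=2, skip
  Position 7 ('b'): freq=2, skip
  No unique character found => answer = -1

-1


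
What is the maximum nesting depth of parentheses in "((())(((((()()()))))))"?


Input: "((())(((((()()()))))))"
Tracking depth:
  Position 0 '(': depth becomes 1
  Position 1 '(': depth becomes 2
  Position 2 '(': depth becomes 3
  Position 3 ')': depth becomes 2
  Position 4 ')': depth becomes 1
  Position 5 '(': depth becomes 2
  Position 6 '(': depth becomes 3
  Position 7 '(': depth becomes 4
  Position 8 '(': depth becomes 5
  Position 9 '(': depth becomes 6
  Position 10 '(': depth becomes 7
  Position 11 ')': depth becomes 6
  Position 12 '(': depth becomes 7
  Position 13 ')': depth becomes 6
  Position 14 '(': depth becomes 7
  Position 15 ')': depth becomes 6
  Position 16 ')': depth becomes 5
  Position 17 ')': depth becomes 4
  Position 18 ')': depth becomes 3
  Position 19 ')': depth becomes 2
  Position 20 ')': depth becomes 1
  Position 21 ')': depth becomes 0
Maximum depth reached: 7

7


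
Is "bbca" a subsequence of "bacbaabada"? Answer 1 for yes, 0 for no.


Check if "bbca" is a subsequence of "bacbaabada"
Greedy scan:
  Position 0 ('b'): matches sub[0] = 'b'
  Position 1 ('a'): no match needed
  Position 2 ('c'): no match needed
  Position 3 ('b'): matches sub[1] = 'b'
  Position 4 ('a'): no match needed
  Position 5 ('a'): no match needed
  Position 6 ('b'): no match needed
  Position 7 ('a'): no match needed
  Position 8 ('d'): no match needed
  Position 9 ('a'): no match needed
Only matched 2/4 characters => not a subsequence

0


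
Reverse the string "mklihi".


Input: mklihi
Reading characters right to left:
  Position 5: 'i'
  Position 4: 'h'
  Position 3: 'i'
  Position 2: 'l'
  Position 1: 'k'
  Position 0: 'm'
Reversed: ihilkm

ihilkm


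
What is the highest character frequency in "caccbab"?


Input: caccbab
Character counts:
  'a': 2
  'b': 2
  'c': 3
Maximum frequency: 3

3


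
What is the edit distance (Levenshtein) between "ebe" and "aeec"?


Computing edit distance: "ebe" -> "aeec"
DP table:
           a    e    e    c
      0    1    2    3    4
  e   1    1    1    2    3
  b   2    2    2    2    3
  e   3    3    2    2    3
Edit distance = dp[3][4] = 3

3


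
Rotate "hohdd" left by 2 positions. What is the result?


Input: "hohdd", rotate left by 2
First 2 characters: "ho"
Remaining characters: "hdd"
Concatenate remaining + first: "hdd" + "ho" = "hddho"

hddho


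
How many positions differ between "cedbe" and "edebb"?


Comparing "cedbe" and "edebb" position by position:
  Position 0: 'c' vs 'e' => DIFFER
  Position 1: 'e' vs 'd' => DIFFER
  Position 2: 'd' vs 'e' => DIFFER
  Position 3: 'b' vs 'b' => same
  Position 4: 'e' vs 'b' => DIFFER
Positions that differ: 4

4


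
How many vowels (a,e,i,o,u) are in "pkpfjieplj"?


Input: pkpfjieplj
Checking each character:
  'p' at position 0: consonant
  'k' at position 1: consonant
  'p' at position 2: consonant
  'f' at position 3: consonant
  'j' at position 4: consonant
  'i' at position 5: vowel (running total: 1)
  'e' at position 6: vowel (running total: 2)
  'p' at position 7: consonant
  'l' at position 8: consonant
  'j' at position 9: consonant
Total vowels: 2

2


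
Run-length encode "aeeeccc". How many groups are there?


Input: aeeeccc
Scanning for consecutive runs:
  Group 1: 'a' x 1 (positions 0-0)
  Group 2: 'e' x 3 (positions 1-3)
  Group 3: 'c' x 3 (positions 4-6)
Total groups: 3

3


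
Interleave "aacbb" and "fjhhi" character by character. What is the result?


Interleaving "aacbb" and "fjhhi":
  Position 0: 'a' from first, 'f' from second => "af"
  Position 1: 'a' from first, 'j' from second => "aj"
  Position 2: 'c' from first, 'h' from second => "ch"
  Position 3: 'b' from first, 'h' from second => "bh"
  Position 4: 'b' from first, 'i' from second => "bi"
Result: afajchbhbi

afajchbhbi


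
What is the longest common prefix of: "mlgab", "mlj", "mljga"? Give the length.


Words: mlgab, mlj, mljga
  Position 0: all 'm' => match
  Position 1: all 'l' => match
  Position 2: ('g', 'j', 'j') => mismatch, stop
LCP = "ml" (length 2)

2


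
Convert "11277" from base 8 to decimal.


Input: "11277" in base 8
Positional expansion:
  Digit '1' (value 1) x 8^4 = 4096
  Digit '1' (value 1) x 8^3 = 512
  Digit '2' (value 2) x 8^2 = 128
  Digit '7' (value 7) x 8^1 = 56
  Digit '7' (value 7) x 8^0 = 7
Sum = 4799

4799


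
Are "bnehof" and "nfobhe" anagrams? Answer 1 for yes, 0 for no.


Strings: "bnehof", "nfobhe"
Sorted first:  befhno
Sorted second: befhno
Sorted forms match => anagrams

1


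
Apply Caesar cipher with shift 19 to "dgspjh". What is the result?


Caesar cipher: shift "dgspjh" by 19
  'd' (pos 3) + 19 = pos 22 = 'w'
  'g' (pos 6) + 19 = pos 25 = 'z'
  's' (pos 18) + 19 = pos 11 = 'l'
  'p' (pos 15) + 19 = pos 8 = 'i'
  'j' (pos 9) + 19 = pos 2 = 'c'
  'h' (pos 7) + 19 = pos 0 = 'a'
Result: wzlica

wzlica


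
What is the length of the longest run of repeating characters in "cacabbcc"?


Input: "cacabbcc"
Scanning for longest run:
  Position 1 ('a'): new char, reset run to 1
  Position 2 ('c'): new char, reset run to 1
  Position 3 ('a'): new char, reset run to 1
  Position 4 ('b'): new char, reset run to 1
  Position 5 ('b'): continues run of 'b', length=2
  Position 6 ('c'): new char, reset run to 1
  Position 7 ('c'): continues run of 'c', length=2
Longest run: 'b' with length 2

2


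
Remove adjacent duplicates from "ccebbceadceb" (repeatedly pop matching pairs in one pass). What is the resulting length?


Input: ccebbceadceb
Stack-based adjacent duplicate removal:
  Read 'c': push. Stack: c
  Read 'c': matches stack top 'c' => pop. Stack: (empty)
  Read 'e': push. Stack: e
  Read 'b': push. Stack: eb
  Read 'b': matches stack top 'b' => pop. Stack: e
  Read 'c': push. Stack: ec
  Read 'e': push. Stack: ece
  Read 'a': push. Stack: ecea
  Read 'd': push. Stack: ecead
  Read 'c': push. Stack: eceadc
  Read 'e': push. Stack: eceadce
  Read 'b': push. Stack: eceadceb
Final stack: "eceadceb" (length 8)

8


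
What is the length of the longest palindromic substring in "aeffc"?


Input: "aeffc"
Checking substrings for palindromes:
  [2:4] "ff" (len 2) => palindrome
Longest palindromic substring: "ff" with length 2

2


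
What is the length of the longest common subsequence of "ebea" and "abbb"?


LCS of "ebea" and "abbb"
DP table:
           a    b    b    b
      0    0    0    0    0
  e   0    0    0    0    0
  b   0    0    1    1    1
  e   0    0    1    1    1
  a   0    1    1    1    1
LCS length = dp[4][4] = 1

1


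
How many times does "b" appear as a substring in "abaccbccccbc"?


Searching for "b" in "abaccbccccbc"
Scanning each position:
  Position 0: "a" => no
  Position 1: "b" => MATCH
  Position 2: "a" => no
  Position 3: "c" => no
  Position 4: "c" => no
  Position 5: "b" => MATCH
  Position 6: "c" => no
  Position 7: "c" => no
  Position 8: "c" => no
  Position 9: "c" => no
  Position 10: "b" => MATCH
  Position 11: "c" => no
Total occurrences: 3

3


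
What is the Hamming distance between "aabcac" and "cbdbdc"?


Comparing "aabcac" and "cbdbdc" position by position:
  Position 0: 'a' vs 'c' => differ
  Position 1: 'a' vs 'b' => differ
  Position 2: 'b' vs 'd' => differ
  Position 3: 'c' vs 'b' => differ
  Position 4: 'a' vs 'd' => differ
  Position 5: 'c' vs 'c' => same
Total differences (Hamming distance): 5

5


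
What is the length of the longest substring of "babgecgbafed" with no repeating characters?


Input: "babgecgbafed"
Sliding window (track last position of each char):
  Position 0 ('b'): window [0,0] length 1 -- new best
  Position 1 ('a'): window [0,1] length 2 -- new best
  Position 2 ('b'): repeat (last at 0), move window start to 1
  Position 2 ('b'): window [1,2] length 2
  Position 3 ('g'): window [1,3] length 3 -- new best
  Position 4 ('e'): window [1,4] length 4 -- new best
  Position 5 ('c'): window [1,5] length 5 -- new best
  Position 6 ('g'): repeat (last at 3), move window start to 4
  Position 6 ('g'): window [4,6] length 3
  Position 7 ('b'): window [4,7] length 4
  Position 8 ('a'): window [4,8] length 5
  Position 9 ('f'): window [4,9] length 6 -- new best
  Position 10 ('e'): repeat (last at 4), move window start to 5
  Position 10 ('e'): window [5,10] length 6
  Position 11 ('d'): window [5,11] length 7 -- new best
Longest substring with no repeats: "cgbafed" with length 7

7


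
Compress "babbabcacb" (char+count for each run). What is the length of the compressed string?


Input: babbabcacb
Runs:
  'b' x 1 => "b1"
  'a' x 1 => "a1"
  'b' x 2 => "b2"
  'a' x 1 => "a1"
  'b' x 1 => "b1"
  'c' x 1 => "c1"
  'a' x 1 => "a1"
  'c' x 1 => "c1"
  'b' x 1 => "b1"
Compressed: "b1a1b2a1b1c1a1c1b1"
Compressed length: 18

18


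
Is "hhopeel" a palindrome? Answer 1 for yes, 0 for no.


Input: hhopeel
Reversed: leepohh
  Compare pos 0 ('h') with pos 6 ('l'): MISMATCH
  Compare pos 1 ('h') with pos 5 ('e'): MISMATCH
  Compare pos 2 ('o') with pos 4 ('e'): MISMATCH
Result: not a palindrome

0


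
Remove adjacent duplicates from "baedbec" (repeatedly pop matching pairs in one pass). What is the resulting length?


Input: baedbec
Stack-based adjacent duplicate removal:
  Read 'b': push. Stack: b
  Read 'a': push. Stack: ba
  Read 'e': push. Stack: bae
  Read 'd': push. Stack: baed
  Read 'b': push. Stack: baedb
  Read 'e': push. Stack: baedbe
  Read 'c': push. Stack: baedbec
Final stack: "baedbec" (length 7)

7


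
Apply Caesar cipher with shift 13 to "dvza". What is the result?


Caesar cipher: shift "dvza" by 13
  'd' (pos 3) + 13 = pos 16 = 'q'
  'v' (pos 21) + 13 = pos 8 = 'i'
  'z' (pos 25) + 13 = pos 12 = 'm'
  'a' (pos 0) + 13 = pos 13 = 'n'
Result: qimn

qimn


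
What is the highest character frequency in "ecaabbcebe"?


Input: ecaabbcebe
Character counts:
  'a': 2
  'b': 3
  'c': 2
  'e': 3
Maximum frequency: 3

3


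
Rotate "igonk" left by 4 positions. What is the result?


Input: "igonk", rotate left by 4
First 4 characters: "igon"
Remaining characters: "k"
Concatenate remaining + first: "k" + "igon" = "kigon"

kigon


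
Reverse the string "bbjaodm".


Input: bbjaodm
Reading characters right to left:
  Position 6: 'm'
  Position 5: 'd'
  Position 4: 'o'
  Position 3: 'a'
  Position 2: 'j'
  Position 1: 'b'
  Position 0: 'b'
Reversed: mdoajbb

mdoajbb


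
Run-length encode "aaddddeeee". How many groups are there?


Input: aaddddeeee
Scanning for consecutive runs:
  Group 1: 'a' x 2 (positions 0-1)
  Group 2: 'd' x 4 (positions 2-5)
  Group 3: 'e' x 4 (positions 6-9)
Total groups: 3

3


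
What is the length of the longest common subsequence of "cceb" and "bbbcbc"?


LCS of "cceb" and "bbbcbc"
DP table:
           b    b    b    c    b    c
      0    0    0    0    0    0    0
  c   0    0    0    0    1    1    1
  c   0    0    0    0    1    1    2
  e   0    0    0    0    1    1    2
  b   0    1    1    1    1    2    2
LCS length = dp[4][6] = 2

2


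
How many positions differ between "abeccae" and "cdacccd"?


Comparing "abeccae" and "cdacccd" position by position:
  Position 0: 'a' vs 'c' => DIFFER
  Position 1: 'b' vs 'd' => DIFFER
  Position 2: 'e' vs 'a' => DIFFER
  Position 3: 'c' vs 'c' => same
  Position 4: 'c' vs 'c' => same
  Position 5: 'a' vs 'c' => DIFFER
  Position 6: 'e' vs 'd' => DIFFER
Positions that differ: 5

5


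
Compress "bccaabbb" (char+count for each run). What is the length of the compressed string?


Input: bccaabbb
Runs:
  'b' x 1 => "b1"
  'c' x 2 => "c2"
  'a' x 2 => "a2"
  'b' x 3 => "b3"
Compressed: "b1c2a2b3"
Compressed length: 8

8


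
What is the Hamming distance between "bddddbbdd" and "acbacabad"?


Comparing "bddddbbdd" and "acbacabad" position by position:
  Position 0: 'b' vs 'a' => differ
  Position 1: 'd' vs 'c' => differ
  Position 2: 'd' vs 'b' => differ
  Position 3: 'd' vs 'a' => differ
  Position 4: 'd' vs 'c' => differ
  Position 5: 'b' vs 'a' => differ
  Position 6: 'b' vs 'b' => same
  Position 7: 'd' vs 'a' => differ
  Position 8: 'd' vs 'd' => same
Total differences (Hamming distance): 7

7


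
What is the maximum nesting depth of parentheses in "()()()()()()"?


Input: "()()()()()()"
Tracking depth:
  Position 0 '(': depth becomes 1
  Position 1 ')': depth becomes 0
  Position 2 '(': depth becomes 1
  Position 3 ')': depth becomes 0
  Position 4 '(': depth becomes 1
  Position 5 ')': depth becomes 0
  Position 6 '(': depth becomes 1
  Position 7 ')': depth becomes 0
  Position 8 '(': depth becomes 1
  Position 9 ')': depth becomes 0
  Position 10 '(': depth becomes 1
  Position 11 ')': depth becomes 0
Maximum depth reached: 1

1


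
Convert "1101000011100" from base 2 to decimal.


Input: "1101000011100" in base 2
Positional expansion:
  Digit '1' (value 1) x 2^12 = 4096
  Digit '1' (value 1) x 2^11 = 2048
  Digit '0' (value 0) x 2^10 = 0
  Digit '1' (value 1) x 2^9 = 512
  Digit '0' (value 0) x 2^8 = 0
  Digit '0' (value 0) x 2^7 = 0
  Digit '0' (value 0) x 2^6 = 0
  Digit '0' (value 0) x 2^5 = 0
  Digit '1' (value 1) x 2^4 = 16
  Digit '1' (value 1) x 2^3 = 8
  Digit '1' (value 1) x 2^2 = 4
  Digit '0' (value 0) x 2^1 = 0
  Digit '0' (value 0) x 2^0 = 0
Sum = 6684

6684


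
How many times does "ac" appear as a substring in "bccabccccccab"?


Searching for "ac" in "bccabccccccab"
Scanning each position:
  Position 0: "bc" => no
  Position 1: "cc" => no
  Position 2: "ca" => no
  Position 3: "ab" => no
  Position 4: "bc" => no
  Position 5: "cc" => no
  Position 6: "cc" => no
  Position 7: "cc" => no
  Position 8: "cc" => no
  Position 9: "cc" => no
  Position 10: "ca" => no
  Position 11: "ab" => no
Total occurrences: 0

0


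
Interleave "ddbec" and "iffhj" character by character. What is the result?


Interleaving "ddbec" and "iffhj":
  Position 0: 'd' from first, 'i' from second => "di"
  Position 1: 'd' from first, 'f' from second => "df"
  Position 2: 'b' from first, 'f' from second => "bf"
  Position 3: 'e' from first, 'h' from second => "eh"
  Position 4: 'c' from first, 'j' from second => "cj"
Result: didfbfehcj

didfbfehcj


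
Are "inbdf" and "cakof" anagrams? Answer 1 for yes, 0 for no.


Strings: "inbdf", "cakof"
Sorted first:  bdfin
Sorted second: acfko
Differ at position 0: 'b' vs 'a' => not anagrams

0


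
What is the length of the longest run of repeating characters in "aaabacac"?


Input: "aaabacac"
Scanning for longest run:
  Position 1 ('a'): continues run of 'a', length=2
  Position 2 ('a'): continues run of 'a', length=3
  Position 3 ('b'): new char, reset run to 1
  Position 4 ('a'): new char, reset run to 1
  Position 5 ('c'): new char, reset run to 1
  Position 6 ('a'): new char, reset run to 1
  Position 7 ('c'): new char, reset run to 1
Longest run: 'a' with length 3

3


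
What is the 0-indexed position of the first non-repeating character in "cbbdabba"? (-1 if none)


Input: cbbdabba
Character frequencies:
  'a': 2
  'b': 4
  'c': 1
  'd': 1
Scanning left to right for freq == 1:
  Position 0 ('c'): unique! => answer = 0

0


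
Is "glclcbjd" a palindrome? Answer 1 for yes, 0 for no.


Input: glclcbjd
Reversed: djbclclg
  Compare pos 0 ('g') with pos 7 ('d'): MISMATCH
  Compare pos 1 ('l') with pos 6 ('j'): MISMATCH
  Compare pos 2 ('c') with pos 5 ('b'): MISMATCH
  Compare pos 3 ('l') with pos 4 ('c'): MISMATCH
Result: not a palindrome

0


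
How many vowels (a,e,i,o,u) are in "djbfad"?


Input: djbfad
Checking each character:
  'd' at position 0: consonant
  'j' at position 1: consonant
  'b' at position 2: consonant
  'f' at position 3: consonant
  'a' at position 4: vowel (running total: 1)
  'd' at position 5: consonant
Total vowels: 1

1


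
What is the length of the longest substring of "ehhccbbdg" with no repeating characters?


Input: "ehhccbbdg"
Sliding window (track last position of each char):
  Position 0 ('e'): window [0,0] length 1 -- new best
  Position 1 ('h'): window [0,1] length 2 -- new best
  Position 2 ('h'): repeat (last at 1), move window start to 2
  Position 2 ('h'): window [2,2] length 1
  Position 3 ('c'): window [2,3] length 2
  Position 4 ('c'): repeat (last at 3), move window start to 4
  Position 4 ('c'): window [4,4] length 1
  Position 5 ('b'): window [4,5] length 2
  Position 6 ('b'): repeat (last at 5), move window start to 6
  Position 6 ('b'): window [6,6] length 1
  Position 7 ('d'): window [6,7] length 2
  Position 8 ('g'): window [6,8] length 3 -- new best
Longest substring with no repeats: "bdg" with length 3

3


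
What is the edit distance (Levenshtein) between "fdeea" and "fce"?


Computing edit distance: "fdeea" -> "fce"
DP table:
           f    c    e
      0    1    2    3
  f   1    0    1    2
  d   2    1    1    2
  e   3    2    2    1
  e   4    3    3    2
  a   5    4    4    3
Edit distance = dp[5][3] = 3

3


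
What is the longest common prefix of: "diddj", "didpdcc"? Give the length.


Words: diddj, didpdcc
  Position 0: all 'd' => match
  Position 1: all 'i' => match
  Position 2: all 'd' => match
  Position 3: ('d', 'p') => mismatch, stop
LCP = "did" (length 3)

3


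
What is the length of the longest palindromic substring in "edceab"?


Input: "edceab"
Checking substrings for palindromes:
  No multi-char palindromic substrings found
Longest palindromic substring: "e" with length 1

1


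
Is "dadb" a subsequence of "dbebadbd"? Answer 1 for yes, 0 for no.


Check if "dadb" is a subsequence of "dbebadbd"
Greedy scan:
  Position 0 ('d'): matches sub[0] = 'd'
  Position 1 ('b'): no match needed
  Position 2 ('e'): no match needed
  Position 3 ('b'): no match needed
  Position 4 ('a'): matches sub[1] = 'a'
  Position 5 ('d'): matches sub[2] = 'd'
  Position 6 ('b'): matches sub[3] = 'b'
  Position 7 ('d'): no match needed
All 4 characters matched => is a subsequence

1


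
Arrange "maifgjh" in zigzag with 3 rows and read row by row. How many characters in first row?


Zigzag "maifgjh" into 3 rows:
Placing characters:
  'm' => row 0
  'a' => row 1
  'i' => row 2
  'f' => row 1
  'g' => row 0
  'j' => row 1
  'h' => row 2
Rows:
  Row 0: "mg"
  Row 1: "afj"
  Row 2: "ih"
First row length: 2

2


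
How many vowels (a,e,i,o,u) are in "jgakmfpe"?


Input: jgakmfpe
Checking each character:
  'j' at position 0: consonant
  'g' at position 1: consonant
  'a' at position 2: vowel (running total: 1)
  'k' at position 3: consonant
  'm' at position 4: consonant
  'f' at position 5: consonant
  'p' at position 6: consonant
  'e' at position 7: vowel (running total: 2)
Total vowels: 2

2


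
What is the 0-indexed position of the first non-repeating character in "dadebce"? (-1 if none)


Input: dadebce
Character frequencies:
  'a': 1
  'b': 1
  'c': 1
  'd': 2
  'e': 2
Scanning left to right for freq == 1:
  Position 0 ('d'): freq=2, skip
  Position 1 ('a'): unique! => answer = 1

1


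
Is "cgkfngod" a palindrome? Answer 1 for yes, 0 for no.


Input: cgkfngod
Reversed: dognfkgc
  Compare pos 0 ('c') with pos 7 ('d'): MISMATCH
  Compare pos 1 ('g') with pos 6 ('o'): MISMATCH
  Compare pos 2 ('k') with pos 5 ('g'): MISMATCH
  Compare pos 3 ('f') with pos 4 ('n'): MISMATCH
Result: not a palindrome

0


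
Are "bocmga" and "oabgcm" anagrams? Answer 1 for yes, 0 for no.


Strings: "bocmga", "oabgcm"
Sorted first:  abcgmo
Sorted second: abcgmo
Sorted forms match => anagrams

1


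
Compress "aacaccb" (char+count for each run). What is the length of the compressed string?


Input: aacaccb
Runs:
  'a' x 2 => "a2"
  'c' x 1 => "c1"
  'a' x 1 => "a1"
  'c' x 2 => "c2"
  'b' x 1 => "b1"
Compressed: "a2c1a1c2b1"
Compressed length: 10

10


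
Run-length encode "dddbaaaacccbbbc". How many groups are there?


Input: dddbaaaacccbbbc
Scanning for consecutive runs:
  Group 1: 'd' x 3 (positions 0-2)
  Group 2: 'b' x 1 (positions 3-3)
  Group 3: 'a' x 4 (positions 4-7)
  Group 4: 'c' x 3 (positions 8-10)
  Group 5: 'b' x 3 (positions 11-13)
  Group 6: 'c' x 1 (positions 14-14)
Total groups: 6

6


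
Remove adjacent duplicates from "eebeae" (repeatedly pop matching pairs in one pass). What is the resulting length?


Input: eebeae
Stack-based adjacent duplicate removal:
  Read 'e': push. Stack: e
  Read 'e': matches stack top 'e' => pop. Stack: (empty)
  Read 'b': push. Stack: b
  Read 'e': push. Stack: be
  Read 'a': push. Stack: bea
  Read 'e': push. Stack: beae
Final stack: "beae" (length 4)

4


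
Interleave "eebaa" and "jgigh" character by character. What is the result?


Interleaving "eebaa" and "jgigh":
  Position 0: 'e' from first, 'j' from second => "ej"
  Position 1: 'e' from first, 'g' from second => "eg"
  Position 2: 'b' from first, 'i' from second => "bi"
  Position 3: 'a' from first, 'g' from second => "ag"
  Position 4: 'a' from first, 'h' from second => "ah"
Result: ejegbiagah

ejegbiagah


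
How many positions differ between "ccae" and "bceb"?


Comparing "ccae" and "bceb" position by position:
  Position 0: 'c' vs 'b' => DIFFER
  Position 1: 'c' vs 'c' => same
  Position 2: 'a' vs 'e' => DIFFER
  Position 3: 'e' vs 'b' => DIFFER
Positions that differ: 3

3


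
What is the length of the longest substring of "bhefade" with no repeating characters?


Input: "bhefade"
Sliding window (track last position of each char):
  Position 0 ('b'): window [0,0] length 1 -- new best
  Position 1 ('h'): window [0,1] length 2 -- new best
  Position 2 ('e'): window [0,2] length 3 -- new best
  Position 3 ('f'): window [0,3] length 4 -- new best
  Position 4 ('a'): window [0,4] length 5 -- new best
  Position 5 ('d'): window [0,5] length 6 -- new best
  Position 6 ('e'): repeat (last at 2), move window start to 3
  Position 6 ('e'): window [3,6] length 4
Longest substring with no repeats: "bhefad" with length 6

6


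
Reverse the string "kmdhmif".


Input: kmdhmif
Reading characters right to left:
  Position 6: 'f'
  Position 5: 'i'
  Position 4: 'm'
  Position 3: 'h'
  Position 2: 'd'
  Position 1: 'm'
  Position 0: 'k'
Reversed: fimhdmk

fimhdmk


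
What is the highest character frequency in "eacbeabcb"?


Input: eacbeabcb
Character counts:
  'a': 2
  'b': 3
  'c': 2
  'e': 2
Maximum frequency: 3

3


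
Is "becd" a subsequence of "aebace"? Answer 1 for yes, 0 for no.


Check if "becd" is a subsequence of "aebace"
Greedy scan:
  Position 0 ('a'): no match needed
  Position 1 ('e'): no match needed
  Position 2 ('b'): matches sub[0] = 'b'
  Position 3 ('a'): no match needed
  Position 4 ('c'): no match needed
  Position 5 ('e'): matches sub[1] = 'e'
Only matched 2/4 characters => not a subsequence

0


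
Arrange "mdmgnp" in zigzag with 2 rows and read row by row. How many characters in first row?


Zigzag "mdmgnp" into 2 rows:
Placing characters:
  'm' => row 0
  'd' => row 1
  'm' => row 0
  'g' => row 1
  'n' => row 0
  'p' => row 1
Rows:
  Row 0: "mmn"
  Row 1: "dgp"
First row length: 3

3


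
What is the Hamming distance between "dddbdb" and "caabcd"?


Comparing "dddbdb" and "caabcd" position by position:
  Position 0: 'd' vs 'c' => differ
  Position 1: 'd' vs 'a' => differ
  Position 2: 'd' vs 'a' => differ
  Position 3: 'b' vs 'b' => same
  Position 4: 'd' vs 'c' => differ
  Position 5: 'b' vs 'd' => differ
Total differences (Hamming distance): 5

5


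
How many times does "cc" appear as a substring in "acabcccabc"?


Searching for "cc" in "acabcccabc"
Scanning each position:
  Position 0: "ac" => no
  Position 1: "ca" => no
  Position 2: "ab" => no
  Position 3: "bc" => no
  Position 4: "cc" => MATCH
  Position 5: "cc" => MATCH
  Position 6: "ca" => no
  Position 7: "ab" => no
  Position 8: "bc" => no
Total occurrences: 2

2


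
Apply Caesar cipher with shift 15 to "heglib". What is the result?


Caesar cipher: shift "heglib" by 15
  'h' (pos 7) + 15 = pos 22 = 'w'
  'e' (pos 4) + 15 = pos 19 = 't'
  'g' (pos 6) + 15 = pos 21 = 'v'
  'l' (pos 11) + 15 = pos 0 = 'a'
  'i' (pos 8) + 15 = pos 23 = 'x'
  'b' (pos 1) + 15 = pos 16 = 'q'
Result: wtvaxq

wtvaxq


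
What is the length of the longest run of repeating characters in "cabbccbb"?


Input: "cabbccbb"
Scanning for longest run:
  Position 1 ('a'): new char, reset run to 1
  Position 2 ('b'): new char, reset run to 1
  Position 3 ('b'): continues run of 'b', length=2
  Position 4 ('c'): new char, reset run to 1
  Position 5 ('c'): continues run of 'c', length=2
  Position 6 ('b'): new char, reset run to 1
  Position 7 ('b'): continues run of 'b', length=2
Longest run: 'b' with length 2

2


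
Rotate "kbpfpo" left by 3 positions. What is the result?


Input: "kbpfpo", rotate left by 3
First 3 characters: "kbp"
Remaining characters: "fpo"
Concatenate remaining + first: "fpo" + "kbp" = "fpokbp"

fpokbp


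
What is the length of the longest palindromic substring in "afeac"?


Input: "afeac"
Checking substrings for palindromes:
  No multi-char palindromic substrings found
Longest palindromic substring: "a" with length 1

1


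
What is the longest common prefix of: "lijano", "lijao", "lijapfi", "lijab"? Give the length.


Words: lijano, lijao, lijapfi, lijab
  Position 0: all 'l' => match
  Position 1: all 'i' => match
  Position 2: all 'j' => match
  Position 3: all 'a' => match
  Position 4: ('n', 'o', 'p', 'b') => mismatch, stop
LCP = "lija" (length 4)

4


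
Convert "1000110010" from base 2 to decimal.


Input: "1000110010" in base 2
Positional expansion:
  Digit '1' (value 1) x 2^9 = 512
  Digit '0' (value 0) x 2^8 = 0
  Digit '0' (value 0) x 2^7 = 0
  Digit '0' (value 0) x 2^6 = 0
  Digit '1' (value 1) x 2^5 = 32
  Digit '1' (value 1) x 2^4 = 16
  Digit '0' (value 0) x 2^3 = 0
  Digit '0' (value 0) x 2^2 = 0
  Digit '1' (value 1) x 2^1 = 2
  Digit '0' (value 0) x 2^0 = 0
Sum = 562

562


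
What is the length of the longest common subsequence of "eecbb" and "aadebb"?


LCS of "eecbb" and "aadebb"
DP table:
           a    a    d    e    b    b
      0    0    0    0    0    0    0
  e   0    0    0    0    1    1    1
  e   0    0    0    0    1    1    1
  c   0    0    0    0    1    1    1
  b   0    0    0    0    1    2    2
  b   0    0    0    0    1    2    3
LCS length = dp[5][6] = 3

3


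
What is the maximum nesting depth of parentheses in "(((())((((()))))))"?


Input: "(((())((((()))))))"
Tracking depth:
  Position 0 '(': depth becomes 1
  Position 1 '(': depth becomes 2
  Position 2 '(': depth becomes 3
  Position 3 '(': depth becomes 4
  Position 4 ')': depth becomes 3
  Position 5 ')': depth becomes 2
  Position 6 '(': depth becomes 3
  Position 7 '(': depth becomes 4
  Position 8 '(': depth becomes 5
  Position 9 '(': depth becomes 6
  Position 10 '(': depth becomes 7
  Position 11 ')': depth becomes 6
  Position 12 ')': depth becomes 5
  Position 13 ')': depth becomes 4
  Position 14 ')': depth becomes 3
  Position 15 ')': depth becomes 2
  Position 16 ')': depth becomes 1
  Position 17 ')': depth becomes 0
Maximum depth reached: 7

7


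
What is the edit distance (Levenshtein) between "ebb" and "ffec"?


Computing edit distance: "ebb" -> "ffec"
DP table:
           f    f    e    c
      0    1    2    3    4
  e   1    1    2    2    3
  b   2    2    2    3    3
  b   3    3    3    3    4
Edit distance = dp[3][4] = 4

4


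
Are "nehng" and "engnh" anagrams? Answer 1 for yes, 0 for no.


Strings: "nehng", "engnh"
Sorted first:  eghnn
Sorted second: eghnn
Sorted forms match => anagrams

1


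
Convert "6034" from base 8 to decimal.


Input: "6034" in base 8
Positional expansion:
  Digit '6' (value 6) x 8^3 = 3072
  Digit '0' (value 0) x 8^2 = 0
  Digit '3' (value 3) x 8^1 = 24
  Digit '4' (value 4) x 8^0 = 4
Sum = 3100

3100


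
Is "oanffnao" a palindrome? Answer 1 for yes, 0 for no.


Input: oanffnao
Reversed: oanffnao
  Compare pos 0 ('o') with pos 7 ('o'): match
  Compare pos 1 ('a') with pos 6 ('a'): match
  Compare pos 2 ('n') with pos 5 ('n'): match
  Compare pos 3 ('f') with pos 4 ('f'): match
Result: palindrome

1


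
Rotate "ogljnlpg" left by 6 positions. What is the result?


Input: "ogljnlpg", rotate left by 6
First 6 characters: "ogljnl"
Remaining characters: "pg"
Concatenate remaining + first: "pg" + "ogljnl" = "pgogljnl"

pgogljnl


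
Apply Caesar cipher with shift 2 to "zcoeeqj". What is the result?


Caesar cipher: shift "zcoeeqj" by 2
  'z' (pos 25) + 2 = pos 1 = 'b'
  'c' (pos 2) + 2 = pos 4 = 'e'
  'o' (pos 14) + 2 = pos 16 = 'q'
  'e' (pos 4) + 2 = pos 6 = 'g'
  'e' (pos 4) + 2 = pos 6 = 'g'
  'q' (pos 16) + 2 = pos 18 = 's'
  'j' (pos 9) + 2 = pos 11 = 'l'
Result: beqggsl

beqggsl


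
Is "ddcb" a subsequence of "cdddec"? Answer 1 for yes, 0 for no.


Check if "ddcb" is a subsequence of "cdddec"
Greedy scan:
  Position 0 ('c'): no match needed
  Position 1 ('d'): matches sub[0] = 'd'
  Position 2 ('d'): matches sub[1] = 'd'
  Position 3 ('d'): no match needed
  Position 4 ('e'): no match needed
  Position 5 ('c'): matches sub[2] = 'c'
Only matched 3/4 characters => not a subsequence

0


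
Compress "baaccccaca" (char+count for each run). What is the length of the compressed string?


Input: baaccccaca
Runs:
  'b' x 1 => "b1"
  'a' x 2 => "a2"
  'c' x 4 => "c4"
  'a' x 1 => "a1"
  'c' x 1 => "c1"
  'a' x 1 => "a1"
Compressed: "b1a2c4a1c1a1"
Compressed length: 12

12
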